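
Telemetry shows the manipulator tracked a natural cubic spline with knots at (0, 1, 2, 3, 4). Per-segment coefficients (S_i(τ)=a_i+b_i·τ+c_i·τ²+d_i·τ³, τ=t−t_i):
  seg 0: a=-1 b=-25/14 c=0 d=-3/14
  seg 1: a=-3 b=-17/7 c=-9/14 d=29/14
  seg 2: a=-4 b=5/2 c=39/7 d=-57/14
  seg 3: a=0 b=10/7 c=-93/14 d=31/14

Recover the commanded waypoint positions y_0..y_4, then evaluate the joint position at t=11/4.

y_0 = S_0(0) = a_0 = -1
y_1 = S_1(0) = a_1 = -3
y_2 = S_2(0) = a_2 = -4
y_3 = S_3(0) = a_3 = 0
y_4 = S_3(1) = -3
t_q=11/4 is in segment 2 (τ=3/4); S_2(τ)=-635/896

y_0=-1 y_1=-3 y_2=-4 y_3=0 y_4=-3
S(11/4) = -635/896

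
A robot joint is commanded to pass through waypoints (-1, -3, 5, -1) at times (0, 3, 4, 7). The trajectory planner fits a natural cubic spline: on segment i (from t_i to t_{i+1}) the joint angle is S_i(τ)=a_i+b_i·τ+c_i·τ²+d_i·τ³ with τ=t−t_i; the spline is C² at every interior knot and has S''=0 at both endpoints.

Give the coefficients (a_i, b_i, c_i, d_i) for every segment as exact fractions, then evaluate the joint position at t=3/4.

  seg 0: a=-1 b=-40/9 c=0 d=34/81
  seg 1: a=-3 b=62/9 c=34/9 d=-8/3
  seg 2: a=5 b=58/9 c=-38/9 d=38/81
S(3/4) = -133/32

Δ: Δ0=-2/3, Δ1=8, Δ2=-2
row 1: diag=8, rhs=52; c'=1/8, d'=13/2
row 2: denom=8−1·1/8=63/8; d'=(-60−1·13/2)/(63/8)=-76/9
back: M2=-76/9
back: M1=13/2−1/8·-76/9=68/9
M: M0=0, M1=68/9, M2=-76/9, M3=0
seg 0: a=-1, c=M0/2=0, d=(M1−M0)/(6·3)=34/81, b=Δ0−h0·(2M0+M1)/6=-40/9
seg 1: a=-3, c=M1/2=34/9, d=(M2−M1)/(6·1)=-8/3, b=Δ1−h1·(2M1+M2)/6=62/9
seg 2: a=5, c=M2/2=-38/9, d=(M3−M2)/(6·3)=38/81, b=Δ2−h2·(2M2+M3)/6=58/9
t_q=3/4 → seg 0, τ=3/4; S=-1+-40/9·τ+0·τ²+34/81·τ³=-133/32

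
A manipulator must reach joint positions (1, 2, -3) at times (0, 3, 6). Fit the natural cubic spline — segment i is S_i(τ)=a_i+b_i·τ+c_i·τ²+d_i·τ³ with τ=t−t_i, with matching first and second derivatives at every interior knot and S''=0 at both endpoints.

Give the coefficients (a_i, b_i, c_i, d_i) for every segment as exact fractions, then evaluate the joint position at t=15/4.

  seg 0: a=1 b=5/6 c=0 d=-1/18
  seg 1: a=2 b=-2/3 c=-1/2 d=1/18
S(15/4) = 159/128

Δ: Δ0=1/3, Δ1=-5/3
row 1: diag=12, rhs=-12; c'=1/4, d'=-1
back: M1=-1
M: M0=0, M1=-1, M2=0
seg 0: a=1, c=M0/2=0, d=(M1−M0)/(6·3)=-1/18, b=Δ0−h0·(2M0+M1)/6=5/6
seg 1: a=2, c=M1/2=-1/2, d=(M2−M1)/(6·3)=1/18, b=Δ1−h1·(2M1+M2)/6=-2/3
t_q=15/4 → seg 1, τ=3/4; S=2+-2/3·τ+-1/2·τ²+1/18·τ³=159/128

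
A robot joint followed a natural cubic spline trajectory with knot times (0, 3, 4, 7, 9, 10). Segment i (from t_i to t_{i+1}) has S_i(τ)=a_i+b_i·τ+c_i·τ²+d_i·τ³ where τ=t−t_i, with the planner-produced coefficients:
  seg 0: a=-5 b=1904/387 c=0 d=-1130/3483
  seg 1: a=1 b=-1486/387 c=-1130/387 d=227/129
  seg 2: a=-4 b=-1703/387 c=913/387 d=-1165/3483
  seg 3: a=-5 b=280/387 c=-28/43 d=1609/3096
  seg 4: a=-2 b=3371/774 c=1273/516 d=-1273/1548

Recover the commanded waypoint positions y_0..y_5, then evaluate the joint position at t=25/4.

y_0 = S_0(0) = a_0 = -5
y_1 = S_1(0) = a_1 = 1
y_2 = S_2(0) = a_2 = -4
y_3 = S_3(0) = a_3 = -5
y_4 = S_4(0) = a_4 = -2
y_5 = S_4(1) = 4
t_q=25/4 is in segment 2 (τ=9/4); S_2(τ)=-15873/2752

y_0=-5 y_1=1 y_2=-4 y_3=-5 y_4=-2 y_5=4
S(25/4) = -15873/2752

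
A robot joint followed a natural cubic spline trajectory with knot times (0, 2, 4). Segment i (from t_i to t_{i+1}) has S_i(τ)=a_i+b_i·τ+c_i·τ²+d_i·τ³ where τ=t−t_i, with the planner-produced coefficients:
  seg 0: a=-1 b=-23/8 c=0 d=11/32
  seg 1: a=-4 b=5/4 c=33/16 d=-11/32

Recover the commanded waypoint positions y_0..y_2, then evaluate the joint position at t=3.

y_0=-1 y_1=-4 y_2=4
S(3) = -33/32

y_0 = S_0(0) = a_0 = -1
y_1 = S_1(0) = a_1 = -4
y_2 = S_1(2) = 4
t_q=3 is in segment 1 (τ=1); S_1(τ)=-33/32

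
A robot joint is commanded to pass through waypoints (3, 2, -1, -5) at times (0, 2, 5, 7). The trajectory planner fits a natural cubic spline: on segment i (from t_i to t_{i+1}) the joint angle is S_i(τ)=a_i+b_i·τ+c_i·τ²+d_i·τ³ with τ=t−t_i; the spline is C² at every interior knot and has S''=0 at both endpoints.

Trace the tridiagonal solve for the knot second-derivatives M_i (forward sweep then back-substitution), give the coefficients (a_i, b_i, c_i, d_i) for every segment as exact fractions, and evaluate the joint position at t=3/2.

  seg 0: a=3 b=-83/182 c=0 d=-1/91
  seg 1: a=2 b=-107/182 c=-6/91 d=-1/42
  seg 2: a=-1 b=-148/91 c=-51/182 d=17/364
S(3/2) = 237/104

Δ: Δ0=-1/2, Δ1=-1, Δ2=-2
row 1: diag=10, rhs=-3; c'=3/10, d'=-3/10
row 2: denom=10−3·3/10=91/10; d'=(-6−3·-3/10)/(91/10)=-51/91
back: M2=-51/91
back: M1=-3/10−3/10·-51/91=-12/91
M: M0=0, M1=-12/91, M2=-51/91, M3=0
seg 0: a=3, c=M0/2=0, d=(M1−M0)/(6·2)=-1/91, b=Δ0−h0·(2M0+M1)/6=-83/182
seg 1: a=2, c=M1/2=-6/91, d=(M2−M1)/(6·3)=-1/42, b=Δ1−h1·(2M1+M2)/6=-107/182
seg 2: a=-1, c=M2/2=-51/182, d=(M3−M2)/(6·2)=17/364, b=Δ2−h2·(2M2+M3)/6=-148/91
t_q=3/2 → seg 0, τ=3/2; S=3+-83/182·τ+0·τ²+-1/91·τ³=237/104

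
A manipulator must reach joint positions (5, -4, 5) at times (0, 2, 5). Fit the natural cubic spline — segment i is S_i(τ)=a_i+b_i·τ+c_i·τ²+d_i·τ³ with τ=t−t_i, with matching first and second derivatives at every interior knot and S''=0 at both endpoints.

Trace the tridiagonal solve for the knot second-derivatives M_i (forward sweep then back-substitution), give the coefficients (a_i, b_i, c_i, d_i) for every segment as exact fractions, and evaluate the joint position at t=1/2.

  seg 0: a=5 b=-6 c=0 d=3/8
  seg 1: a=-4 b=-3/2 c=9/4 d=-1/4
S(1/2) = 131/64

Δ: Δ0=-9/2, Δ1=3
row 1: diag=10, rhs=45; c'=3/10, d'=9/2
back: M1=9/2
M: M0=0, M1=9/2, M2=0
seg 0: a=5, c=M0/2=0, d=(M1−M0)/(6·2)=3/8, b=Δ0−h0·(2M0+M1)/6=-6
seg 1: a=-4, c=M1/2=9/4, d=(M2−M1)/(6·3)=-1/4, b=Δ1−h1·(2M1+M2)/6=-3/2
t_q=1/2 → seg 0, τ=1/2; S=5+-6·τ+0·τ²+3/8·τ³=131/64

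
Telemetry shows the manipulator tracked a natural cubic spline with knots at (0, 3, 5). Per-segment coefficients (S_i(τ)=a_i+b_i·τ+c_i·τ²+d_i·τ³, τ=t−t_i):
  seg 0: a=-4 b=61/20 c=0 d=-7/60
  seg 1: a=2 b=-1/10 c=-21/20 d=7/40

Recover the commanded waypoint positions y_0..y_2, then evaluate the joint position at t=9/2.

y_0=-4 y_1=2 y_2=-1
S(9/2) = 5/64

y_0 = S_0(0) = a_0 = -4
y_1 = S_1(0) = a_1 = 2
y_2 = S_1(2) = -1
t_q=9/2 is in segment 1 (τ=3/2); S_1(τ)=5/64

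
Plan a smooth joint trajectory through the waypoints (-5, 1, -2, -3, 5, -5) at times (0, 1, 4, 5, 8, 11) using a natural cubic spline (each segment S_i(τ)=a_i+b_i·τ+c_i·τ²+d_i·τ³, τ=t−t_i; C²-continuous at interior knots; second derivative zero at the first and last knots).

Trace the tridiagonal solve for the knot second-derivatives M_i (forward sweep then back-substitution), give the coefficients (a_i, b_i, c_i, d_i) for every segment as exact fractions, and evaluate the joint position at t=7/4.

  seg 0: a=-5 b=10912/1563 c=0 d=-1534/1563
  seg 1: a=1 b=6310/1563 c=-1534/521 d=5933/14067
  seg 2: a=-2 b=-3503/1563 c=1331/1563 d=203/521
  seg 3: a=-3 b=986/1563 c=3158/1563 d=-6292/14067
  seg 4: a=5 b=1058/1563 c=-3134/1563 d=3134/14067
S(7/4) = 85013/33344

Δ: Δ0=6, Δ1=-1, Δ2=-1, Δ3=8/3, Δ4=-10/3
row 1: diag=8, rhs=-42; c'=3/8, d'=-21/4
row 2: denom=8−3·3/8=55/8; d'=(0−3·-21/4)/(55/8)=126/55
row 3: denom=8−1·8/55=432/55; d'=(22−1·126/55)/(432/55)=271/108
row 4: denom=12−3·55/144=521/48; d'=(-36−3·271/108)/(521/48)=-6268/1563
back: M4=-6268/1563
back: M3=271/108−55/144·-6268/1563=6316/1563
back: M2=126/55−8/55·6316/1563=2662/1563
back: M1=-21/4−3/8·2662/1563=-3068/521
M: M0=0, M1=-3068/521, M2=2662/1563, M3=6316/1563, M4=-6268/1563, M5=0
seg 0: a=-5, c=M0/2=0, d=(M1−M0)/(6·1)=-1534/1563, b=Δ0−h0·(2M0+M1)/6=10912/1563
seg 1: a=1, c=M1/2=-1534/521, d=(M2−M1)/(6·3)=5933/14067, b=Δ1−h1·(2M1+M2)/6=6310/1563
seg 2: a=-2, c=M2/2=1331/1563, d=(M3−M2)/(6·1)=203/521, b=Δ2−h2·(2M2+M3)/6=-3503/1563
seg 3: a=-3, c=M3/2=3158/1563, d=(M4−M3)/(6·3)=-6292/14067, b=Δ3−h3·(2M3+M4)/6=986/1563
seg 4: a=5, c=M4/2=-3134/1563, d=(M5−M4)/(6·3)=3134/14067, b=Δ4−h4·(2M4+M5)/6=1058/1563
t_q=7/4 → seg 1, τ=3/4; S=1+6310/1563·τ+-1534/521·τ²+5933/14067·τ³=85013/33344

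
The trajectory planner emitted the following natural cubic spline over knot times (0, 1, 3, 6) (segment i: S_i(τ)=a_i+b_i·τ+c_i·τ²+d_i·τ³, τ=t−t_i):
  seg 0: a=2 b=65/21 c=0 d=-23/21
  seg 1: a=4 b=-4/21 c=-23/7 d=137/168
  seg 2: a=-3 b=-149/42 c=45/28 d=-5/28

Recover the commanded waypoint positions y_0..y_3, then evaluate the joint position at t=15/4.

y_0 = S_0(0) = a_0 = 2
y_1 = S_1(0) = a_1 = 4
y_2 = S_2(0) = a_2 = -3
y_3 = S_2(3) = -4
t_q=15/4 is in segment 2 (τ=3/4); S_2(τ)=-1237/256

y_0=2 y_1=4 y_2=-3 y_3=-4
S(15/4) = -1237/256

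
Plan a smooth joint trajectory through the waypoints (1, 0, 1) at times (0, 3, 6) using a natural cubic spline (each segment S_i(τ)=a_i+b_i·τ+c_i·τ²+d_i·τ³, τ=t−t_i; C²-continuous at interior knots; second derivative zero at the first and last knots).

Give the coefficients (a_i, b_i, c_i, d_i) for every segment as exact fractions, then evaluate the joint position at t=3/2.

  seg 0: a=1 b=-1/2 c=0 d=1/54
  seg 1: a=0 b=0 c=1/6 d=-1/54
S(3/2) = 5/16

Δ: Δ0=-1/3, Δ1=1/3
row 1: diag=12, rhs=4; c'=1/4, d'=1/3
back: M1=1/3
M: M0=0, M1=1/3, M2=0
seg 0: a=1, c=M0/2=0, d=(M1−M0)/(6·3)=1/54, b=Δ0−h0·(2M0+M1)/6=-1/2
seg 1: a=0, c=M1/2=1/6, d=(M2−M1)/(6·3)=-1/54, b=Δ1−h1·(2M1+M2)/6=0
t_q=3/2 → seg 0, τ=3/2; S=1+-1/2·τ+0·τ²+1/54·τ³=5/16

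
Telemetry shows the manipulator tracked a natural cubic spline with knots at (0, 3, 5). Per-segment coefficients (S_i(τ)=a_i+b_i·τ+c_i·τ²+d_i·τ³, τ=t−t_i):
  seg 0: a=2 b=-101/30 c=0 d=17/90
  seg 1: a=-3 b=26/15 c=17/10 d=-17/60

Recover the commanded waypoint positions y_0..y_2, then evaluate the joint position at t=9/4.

y_0 = S_0(0) = a_0 = 2
y_1 = S_1(0) = a_1 = -3
y_2 = S_1(2) = 5
t_q=9/4 is in segment 0 (τ=9/4); S_0(τ)=-2191/640

y_0=2 y_1=-3 y_2=5
S(9/4) = -2191/640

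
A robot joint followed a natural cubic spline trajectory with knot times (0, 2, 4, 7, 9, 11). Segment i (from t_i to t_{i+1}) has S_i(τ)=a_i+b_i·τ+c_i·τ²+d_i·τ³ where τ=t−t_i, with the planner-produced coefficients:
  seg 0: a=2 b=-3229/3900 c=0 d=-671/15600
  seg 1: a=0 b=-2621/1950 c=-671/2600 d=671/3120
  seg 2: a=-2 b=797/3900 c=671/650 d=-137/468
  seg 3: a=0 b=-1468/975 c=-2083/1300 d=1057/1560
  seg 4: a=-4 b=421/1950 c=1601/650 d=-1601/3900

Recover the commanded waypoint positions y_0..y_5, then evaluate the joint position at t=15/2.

y_0 = S_0(0) = a_0 = 2
y_1 = S_1(0) = a_1 = 0
y_2 = S_2(0) = a_2 = -2
y_3 = S_3(0) = a_3 = 0
y_4 = S_4(0) = a_4 = -4
y_5 = S_4(2) = 3
t_q=15/2 is in segment 3 (τ=1/2); S_3(τ)=-22229/20800

y_0=2 y_1=0 y_2=-2 y_3=0 y_4=-4 y_5=3
S(15/2) = -22229/20800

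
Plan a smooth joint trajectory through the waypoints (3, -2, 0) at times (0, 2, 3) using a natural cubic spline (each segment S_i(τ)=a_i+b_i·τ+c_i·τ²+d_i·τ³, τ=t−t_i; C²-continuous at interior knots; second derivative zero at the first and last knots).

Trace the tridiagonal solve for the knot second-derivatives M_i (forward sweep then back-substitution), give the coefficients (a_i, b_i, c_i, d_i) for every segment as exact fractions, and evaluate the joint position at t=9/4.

  seg 0: a=3 b=-4 c=0 d=3/8
  seg 1: a=-2 b=1/2 c=9/4 d=-3/4
S(9/4) = -447/256

Δ: Δ0=-5/2, Δ1=2
row 1: diag=6, rhs=27; c'=1/6, d'=9/2
back: M1=9/2
M: M0=0, M1=9/2, M2=0
seg 0: a=3, c=M0/2=0, d=(M1−M0)/(6·2)=3/8, b=Δ0−h0·(2M0+M1)/6=-4
seg 1: a=-2, c=M1/2=9/4, d=(M2−M1)/(6·1)=-3/4, b=Δ1−h1·(2M1+M2)/6=1/2
t_q=9/4 → seg 1, τ=1/4; S=-2+1/2·τ+9/4·τ²+-3/4·τ³=-447/256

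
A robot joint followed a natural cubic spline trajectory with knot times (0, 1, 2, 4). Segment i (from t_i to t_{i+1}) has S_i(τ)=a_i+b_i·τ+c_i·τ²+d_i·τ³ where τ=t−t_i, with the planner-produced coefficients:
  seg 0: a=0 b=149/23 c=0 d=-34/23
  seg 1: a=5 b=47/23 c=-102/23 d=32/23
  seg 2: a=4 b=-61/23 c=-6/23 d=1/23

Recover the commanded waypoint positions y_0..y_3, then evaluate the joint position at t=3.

y_0 = S_0(0) = a_0 = 0
y_1 = S_1(0) = a_1 = 5
y_2 = S_2(0) = a_2 = 4
y_3 = S_2(2) = -2
t_q=3 is in segment 2 (τ=1); S_2(τ)=26/23

y_0=0 y_1=5 y_2=4 y_3=-2
S(3) = 26/23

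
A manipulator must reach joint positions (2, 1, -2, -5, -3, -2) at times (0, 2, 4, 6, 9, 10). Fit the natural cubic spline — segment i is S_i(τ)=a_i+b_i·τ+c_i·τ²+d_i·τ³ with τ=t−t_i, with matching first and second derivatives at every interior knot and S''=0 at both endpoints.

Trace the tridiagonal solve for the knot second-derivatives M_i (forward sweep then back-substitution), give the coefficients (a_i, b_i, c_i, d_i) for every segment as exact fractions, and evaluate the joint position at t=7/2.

  seg 0: a=2 b=-1591/6006 c=0 d=-353/6006
  seg 1: a=1 b=-5827/6006 c=-353/1001 d=527/12012
  seg 2: a=-2 b=-1591/858 c=-179/2002 d=1601/12012
  seg 3: a=-5 b=-283/462 c=711/1001 d=-155/1638
  seg 4: a=-3 b=3286/3003 c=-283/2002 d=283/6006
S(7/2) = -35257/32032

Δ: Δ0=-1/2, Δ1=-3/2, Δ2=-3/2, Δ3=2/3, Δ4=1
row 1: diag=8, rhs=-6; c'=1/4, d'=-3/4
row 2: denom=8−2·1/4=15/2; d'=(0−2·-3/4)/(15/2)=1/5
row 3: denom=10−2·4/15=142/15; d'=(13−2·1/5)/(142/15)=189/142
row 4: denom=8−3·45/142=1001/142; d'=(2−3·189/142)/(1001/142)=-283/1001
back: M4=-283/1001
back: M3=189/142−45/142·-283/1001=1422/1001
back: M2=1/5−4/15·1422/1001=-179/1001
back: M1=-3/4−1/4·-179/1001=-706/1001
M: M0=0, M1=-706/1001, M2=-179/1001, M3=1422/1001, M4=-283/1001, M5=0
seg 0: a=2, c=M0/2=0, d=(M1−M0)/(6·2)=-353/6006, b=Δ0−h0·(2M0+M1)/6=-1591/6006
seg 1: a=1, c=M1/2=-353/1001, d=(M2−M1)/(6·2)=527/12012, b=Δ1−h1·(2M1+M2)/6=-5827/6006
seg 2: a=-2, c=M2/2=-179/2002, d=(M3−M2)/(6·2)=1601/12012, b=Δ2−h2·(2M2+M3)/6=-1591/858
seg 3: a=-5, c=M3/2=711/1001, d=(M4−M3)/(6·3)=-155/1638, b=Δ3−h3·(2M3+M4)/6=-283/462
seg 4: a=-3, c=M4/2=-283/2002, d=(M5−M4)/(6·1)=283/6006, b=Δ4−h4·(2M4+M5)/6=3286/3003
t_q=7/2 → seg 1, τ=3/2; S=1+-5827/6006·τ+-353/1001·τ²+527/12012·τ³=-35257/32032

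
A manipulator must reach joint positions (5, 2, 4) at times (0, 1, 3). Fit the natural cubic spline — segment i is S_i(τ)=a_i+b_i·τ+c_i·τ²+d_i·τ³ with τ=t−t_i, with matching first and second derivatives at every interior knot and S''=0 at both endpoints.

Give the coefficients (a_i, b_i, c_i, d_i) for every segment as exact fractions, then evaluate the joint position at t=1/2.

  seg 0: a=5 b=-11/3 c=0 d=2/3
  seg 1: a=2 b=-5/3 c=2 d=-1/3
S(1/2) = 13/4

Δ: Δ0=-3, Δ1=1
row 1: diag=6, rhs=24; c'=1/3, d'=4
back: M1=4
M: M0=0, M1=4, M2=0
seg 0: a=5, c=M0/2=0, d=(M1−M0)/(6·1)=2/3, b=Δ0−h0·(2M0+M1)/6=-11/3
seg 1: a=2, c=M1/2=2, d=(M2−M1)/(6·2)=-1/3, b=Δ1−h1·(2M1+M2)/6=-5/3
t_q=1/2 → seg 0, τ=1/2; S=5+-11/3·τ+0·τ²+2/3·τ³=13/4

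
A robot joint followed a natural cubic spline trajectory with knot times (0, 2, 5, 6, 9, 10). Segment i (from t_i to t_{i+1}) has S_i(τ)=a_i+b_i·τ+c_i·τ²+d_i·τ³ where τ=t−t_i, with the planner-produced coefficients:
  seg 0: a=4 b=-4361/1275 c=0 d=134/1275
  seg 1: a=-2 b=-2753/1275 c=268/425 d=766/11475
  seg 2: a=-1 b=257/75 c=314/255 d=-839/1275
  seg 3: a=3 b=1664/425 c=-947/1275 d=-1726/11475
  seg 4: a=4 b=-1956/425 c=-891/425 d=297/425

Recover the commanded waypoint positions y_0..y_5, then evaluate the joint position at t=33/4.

y_0=4 y_1=-2 y_2=-1 y_3=3 y_4=4 y_5=-2
S(33/4) = 86169/13600

y_0 = S_0(0) = a_0 = 4
y_1 = S_1(0) = a_1 = -2
y_2 = S_2(0) = a_2 = -1
y_3 = S_3(0) = a_3 = 3
y_4 = S_4(0) = a_4 = 4
y_5 = S_4(1) = -2
t_q=33/4 is in segment 3 (τ=9/4); S_3(τ)=86169/13600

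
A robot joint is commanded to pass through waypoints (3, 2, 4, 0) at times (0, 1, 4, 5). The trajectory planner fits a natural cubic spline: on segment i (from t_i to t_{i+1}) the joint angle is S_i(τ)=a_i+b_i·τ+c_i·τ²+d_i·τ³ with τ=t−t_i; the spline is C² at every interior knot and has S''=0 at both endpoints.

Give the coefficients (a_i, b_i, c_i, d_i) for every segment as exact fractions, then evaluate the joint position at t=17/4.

  seg 0: a=3 b=-247/165 c=0 d=82/165
  seg 1: a=2 b=-1/165 c=82/55 d=-19/45
  seg 2: a=4 b=-406/165 c=-127/55 d=127/165
S(17/4) = 11449/3520

Δ: Δ0=-1, Δ1=2/3, Δ2=-4
row 1: diag=8, rhs=10; c'=3/8, d'=5/4
row 2: denom=8−3·3/8=55/8; d'=(-28−3·5/4)/(55/8)=-254/55
back: M2=-254/55
back: M1=5/4−3/8·-254/55=164/55
M: M0=0, M1=164/55, M2=-254/55, M3=0
seg 0: a=3, c=M0/2=0, d=(M1−M0)/(6·1)=82/165, b=Δ0−h0·(2M0+M1)/6=-247/165
seg 1: a=2, c=M1/2=82/55, d=(M2−M1)/(6·3)=-19/45, b=Δ1−h1·(2M1+M2)/6=-1/165
seg 2: a=4, c=M2/2=-127/55, d=(M3−M2)/(6·1)=127/165, b=Δ2−h2·(2M2+M3)/6=-406/165
t_q=17/4 → seg 2, τ=1/4; S=4+-406/165·τ+-127/55·τ²+127/165·τ³=11449/3520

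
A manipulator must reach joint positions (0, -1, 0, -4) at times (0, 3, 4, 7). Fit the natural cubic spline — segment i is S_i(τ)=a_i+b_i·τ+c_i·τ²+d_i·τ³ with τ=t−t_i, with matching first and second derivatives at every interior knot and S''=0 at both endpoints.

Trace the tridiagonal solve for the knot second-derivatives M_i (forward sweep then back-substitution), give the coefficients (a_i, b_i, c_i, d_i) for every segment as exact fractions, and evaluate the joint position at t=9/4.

  seg 0: a=0 b=-20/21 c=0 d=13/189
  seg 1: a=-1 b=19/21 c=13/21 d=-11/21
  seg 2: a=0 b=4/7 c=-20/21 d=20/189
S(9/4) = -87/64

Δ: Δ0=-1/3, Δ1=1, Δ2=-4/3
row 1: diag=8, rhs=8; c'=1/8, d'=1
row 2: denom=8−1·1/8=63/8; d'=(-14−1·1)/(63/8)=-40/21
back: M2=-40/21
back: M1=1−1/8·-40/21=26/21
M: M0=0, M1=26/21, M2=-40/21, M3=0
seg 0: a=0, c=M0/2=0, d=(M1−M0)/(6·3)=13/189, b=Δ0−h0·(2M0+M1)/6=-20/21
seg 1: a=-1, c=M1/2=13/21, d=(M2−M1)/(6·1)=-11/21, b=Δ1−h1·(2M1+M2)/6=19/21
seg 2: a=0, c=M2/2=-20/21, d=(M3−M2)/(6·3)=20/189, b=Δ2−h2·(2M2+M3)/6=4/7
t_q=9/4 → seg 0, τ=9/4; S=0+-20/21·τ+0·τ²+13/189·τ³=-87/64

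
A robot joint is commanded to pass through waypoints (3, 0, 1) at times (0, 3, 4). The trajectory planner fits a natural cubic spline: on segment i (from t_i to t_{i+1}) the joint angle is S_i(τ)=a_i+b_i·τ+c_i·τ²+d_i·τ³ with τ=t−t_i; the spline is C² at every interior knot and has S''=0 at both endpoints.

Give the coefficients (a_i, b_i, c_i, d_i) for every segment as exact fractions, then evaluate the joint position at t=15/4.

Δ: Δ0=-1, Δ1=1
row 1: diag=8, rhs=12; c'=1/8, d'=3/2
back: M1=3/2
M: M0=0, M1=3/2, M2=0
seg 0: a=3, c=M0/2=0, d=(M1−M0)/(6·3)=1/12, b=Δ0−h0·(2M0+M1)/6=-7/4
seg 1: a=0, c=M1/2=3/4, d=(M2−M1)/(6·1)=-1/4, b=Δ1−h1·(2M1+M2)/6=1/2
t_q=15/4 → seg 1, τ=3/4; S=0+1/2·τ+3/4·τ²+-1/4·τ³=177/256

  seg 0: a=3 b=-7/4 c=0 d=1/12
  seg 1: a=0 b=1/2 c=3/4 d=-1/4
S(15/4) = 177/256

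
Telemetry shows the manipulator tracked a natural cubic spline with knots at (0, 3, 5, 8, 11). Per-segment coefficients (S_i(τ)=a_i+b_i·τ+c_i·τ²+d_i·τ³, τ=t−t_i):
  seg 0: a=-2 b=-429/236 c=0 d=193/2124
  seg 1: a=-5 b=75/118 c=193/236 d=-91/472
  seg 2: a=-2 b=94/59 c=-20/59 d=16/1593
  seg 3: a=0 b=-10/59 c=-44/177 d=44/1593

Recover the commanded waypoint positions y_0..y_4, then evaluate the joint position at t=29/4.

y_0 = S_0(0) = a_0 = -2
y_1 = S_1(0) = a_1 = -5
y_2 = S_2(0) = a_2 = -2
y_3 = S_3(0) = a_3 = 0
y_4 = S_3(3) = -2
t_q=29/4 is in segment 2 (τ=9/4); S_2(τ)=-1/59

y_0=-2 y_1=-5 y_2=-2 y_3=0 y_4=-2
S(29/4) = -1/59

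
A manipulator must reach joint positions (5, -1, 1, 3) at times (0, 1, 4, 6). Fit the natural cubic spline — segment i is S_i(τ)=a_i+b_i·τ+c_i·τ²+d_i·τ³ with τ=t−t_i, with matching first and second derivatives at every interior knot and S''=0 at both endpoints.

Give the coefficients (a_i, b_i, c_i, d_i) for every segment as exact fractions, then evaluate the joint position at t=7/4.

Δ: Δ0=-6, Δ1=2/3, Δ2=1
row 1: diag=8, rhs=40; c'=3/8, d'=5
row 2: denom=10−3·3/8=71/8; d'=(2−3·5)/(71/8)=-104/71
back: M2=-104/71
back: M1=5−3/8·-104/71=394/71
M: M0=0, M1=394/71, M2=-104/71, M3=0
seg 0: a=5, c=M0/2=0, d=(M1−M0)/(6·1)=197/213, b=Δ0−h0·(2M0+M1)/6=-1475/213
seg 1: a=-1, c=M1/2=197/71, d=(M2−M1)/(6·3)=-83/213, b=Δ1−h1·(2M1+M2)/6=-884/213
seg 2: a=1, c=M2/2=-52/71, d=(M3−M2)/(6·2)=26/213, b=Δ2−h2·(2M2+M3)/6=421/213
t_q=7/4 → seg 1, τ=3/4; S=-1+-884/213·τ+197/71·τ²+-83/213·τ³=-12343/4544

  seg 0: a=5 b=-1475/213 c=0 d=197/213
  seg 1: a=-1 b=-884/213 c=197/71 d=-83/213
  seg 2: a=1 b=421/213 c=-52/71 d=26/213
S(7/4) = -12343/4544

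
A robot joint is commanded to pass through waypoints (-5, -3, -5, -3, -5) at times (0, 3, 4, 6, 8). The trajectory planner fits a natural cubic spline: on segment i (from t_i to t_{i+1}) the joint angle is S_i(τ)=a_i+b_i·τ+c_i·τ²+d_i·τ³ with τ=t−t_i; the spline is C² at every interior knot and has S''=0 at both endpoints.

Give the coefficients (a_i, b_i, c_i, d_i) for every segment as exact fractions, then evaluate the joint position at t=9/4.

  seg 0: a=-5 b=499/258 c=0 d=-109/774
  seg 1: a=-3 b=-241/129 c=-109/86 d=293/258
  seg 2: a=-5 b=-257/258 c=92/43 d=-589/1032
  seg 3: a=-3 b=92/129 c=-221/172 d=221/1032
S(9/4) = -12397/5504

Δ: Δ0=2/3, Δ1=-2, Δ2=1, Δ3=-1
row 1: diag=8, rhs=-16; c'=1/8, d'=-2
row 2: denom=6−1·1/8=47/8; d'=(18−1·-2)/(47/8)=160/47
row 3: denom=8−2·16/47=344/47; d'=(-12−2·160/47)/(344/47)=-221/86
back: M3=-221/86
back: M2=160/47−16/47·-221/86=184/43
back: M1=-2−1/8·184/43=-109/43
M: M0=0, M1=-109/43, M2=184/43, M3=-221/86, M4=0
seg 0: a=-5, c=M0/2=0, d=(M1−M0)/(6·3)=-109/774, b=Δ0−h0·(2M0+M1)/6=499/258
seg 1: a=-3, c=M1/2=-109/86, d=(M2−M1)/(6·1)=293/258, b=Δ1−h1·(2M1+M2)/6=-241/129
seg 2: a=-5, c=M2/2=92/43, d=(M3−M2)/(6·2)=-589/1032, b=Δ2−h2·(2M2+M3)/6=-257/258
seg 3: a=-3, c=M3/2=-221/172, d=(M4−M3)/(6·2)=221/1032, b=Δ3−h3·(2M3+M4)/6=92/129
t_q=9/4 → seg 0, τ=9/4; S=-5+499/258·τ+0·τ²+-109/774·τ³=-12397/5504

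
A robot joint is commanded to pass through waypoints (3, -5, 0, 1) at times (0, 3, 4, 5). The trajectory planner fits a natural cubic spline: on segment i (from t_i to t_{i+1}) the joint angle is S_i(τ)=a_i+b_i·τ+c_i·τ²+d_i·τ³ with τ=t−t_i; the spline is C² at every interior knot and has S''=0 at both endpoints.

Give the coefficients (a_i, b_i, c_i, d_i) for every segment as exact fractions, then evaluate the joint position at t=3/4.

  seg 0: a=3 b=-560/93 c=0 d=104/279
  seg 1: a=-5 b=376/93 c=104/31 d=-223/93
  seg 2: a=0 b=331/93 c=-119/31 d=119/93
S(3/4) = -337/248

Δ: Δ0=-8/3, Δ1=5, Δ2=1
row 1: diag=8, rhs=46; c'=1/8, d'=23/4
row 2: denom=4−1·1/8=31/8; d'=(-24−1·23/4)/(31/8)=-238/31
back: M2=-238/31
back: M1=23/4−1/8·-238/31=208/31
M: M0=0, M1=208/31, M2=-238/31, M3=0
seg 0: a=3, c=M0/2=0, d=(M1−M0)/(6·3)=104/279, b=Δ0−h0·(2M0+M1)/6=-560/93
seg 1: a=-5, c=M1/2=104/31, d=(M2−M1)/(6·1)=-223/93, b=Δ1−h1·(2M1+M2)/6=376/93
seg 2: a=0, c=M2/2=-119/31, d=(M3−M2)/(6·1)=119/93, b=Δ2−h2·(2M2+M3)/6=331/93
t_q=3/4 → seg 0, τ=3/4; S=3+-560/93·τ+0·τ²+104/279·τ³=-337/248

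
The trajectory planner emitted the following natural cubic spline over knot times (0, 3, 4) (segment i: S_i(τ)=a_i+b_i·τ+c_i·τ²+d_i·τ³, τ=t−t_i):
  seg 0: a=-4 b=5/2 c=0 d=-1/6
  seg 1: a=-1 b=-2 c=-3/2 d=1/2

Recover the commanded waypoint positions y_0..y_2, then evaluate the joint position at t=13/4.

y_0 = S_0(0) = a_0 = -4
y_1 = S_1(0) = a_1 = -1
y_2 = S_1(1) = -4
t_q=13/4 is in segment 1 (τ=1/4); S_1(τ)=-203/128

y_0=-4 y_1=-1 y_2=-4
S(13/4) = -203/128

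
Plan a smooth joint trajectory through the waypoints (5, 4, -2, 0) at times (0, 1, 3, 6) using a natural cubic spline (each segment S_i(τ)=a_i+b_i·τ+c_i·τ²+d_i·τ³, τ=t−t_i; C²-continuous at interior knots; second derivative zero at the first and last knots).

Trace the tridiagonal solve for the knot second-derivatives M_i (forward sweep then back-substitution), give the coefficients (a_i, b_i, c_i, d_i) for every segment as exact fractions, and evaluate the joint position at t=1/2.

  seg 0: a=5 b=-43/84 c=0 d=-41/84
  seg 1: a=4 b=-83/42 c=-41/28 d=10/21
  seg 2: a=-2 b=-89/42 c=39/28 d=-13/84
S(1/2) = 1049/224

Δ: Δ0=-1, Δ1=-3, Δ2=2/3
row 1: diag=6, rhs=-12; c'=1/3, d'=-2
row 2: denom=10−2·1/3=28/3; d'=(22−2·-2)/(28/3)=39/14
back: M2=39/14
back: M1=-2−1/3·39/14=-41/14
M: M0=0, M1=-41/14, M2=39/14, M3=0
seg 0: a=5, c=M0/2=0, d=(M1−M0)/(6·1)=-41/84, b=Δ0−h0·(2M0+M1)/6=-43/84
seg 1: a=4, c=M1/2=-41/28, d=(M2−M1)/(6·2)=10/21, b=Δ1−h1·(2M1+M2)/6=-83/42
seg 2: a=-2, c=M2/2=39/28, d=(M3−M2)/(6·3)=-13/84, b=Δ2−h2·(2M2+M3)/6=-89/42
t_q=1/2 → seg 0, τ=1/2; S=5+-43/84·τ+0·τ²+-41/84·τ³=1049/224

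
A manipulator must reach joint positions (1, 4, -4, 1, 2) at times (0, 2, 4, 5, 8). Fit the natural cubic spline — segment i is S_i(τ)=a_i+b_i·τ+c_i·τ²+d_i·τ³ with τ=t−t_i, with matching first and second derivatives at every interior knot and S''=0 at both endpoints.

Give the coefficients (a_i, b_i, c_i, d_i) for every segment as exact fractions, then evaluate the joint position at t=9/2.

Δ: Δ0=3/2, Δ1=-4, Δ2=5, Δ3=1/3
row 1: diag=8, rhs=-33; c'=1/4, d'=-33/8
row 2: denom=6−2·1/4=11/2; d'=(54−2·-33/8)/(11/2)=249/22
row 3: denom=8−1·2/11=86/11; d'=(-28−1·249/22)/(86/11)=-865/172
back: M3=-865/172
back: M2=249/22−2/11·-865/172=526/43
back: M1=-33/8−1/4·526/43=-2471/344
M: M0=0, M1=-2471/344, M2=526/43, M3=-865/172, M4=0
seg 0: a=1, c=M0/2=0, d=(M1−M0)/(6·2)=-2471/4128, b=Δ0−h0·(2M0+M1)/6=4019/1032
seg 1: a=4, c=M1/2=-2471/688, d=(M2−M1)/(6·2)=6679/4128, b=Δ1−h1·(2M1+M2)/6=-1697/516
seg 2: a=-4, c=M2/2=263/43, d=(M3−M2)/(6·1)=-2969/1032, b=Δ2−h2·(2M2+M3)/6=1817/1032
seg 3: a=1, c=M3/2=-865/344, d=(M4−M3)/(6·3)=865/3096, b=Δ3−h3·(2M3+M4)/6=2767/516
t_q=9/2 → seg 2, τ=1/2; S=-4+1817/1032·τ+263/43·τ²+-2969/1032·τ³=-5367/2752

  seg 0: a=1 b=4019/1032 c=0 d=-2471/4128
  seg 1: a=4 b=-1697/516 c=-2471/688 d=6679/4128
  seg 2: a=-4 b=1817/1032 c=263/43 d=-2969/1032
  seg 3: a=1 b=2767/516 c=-865/344 d=865/3096
S(9/2) = -5367/2752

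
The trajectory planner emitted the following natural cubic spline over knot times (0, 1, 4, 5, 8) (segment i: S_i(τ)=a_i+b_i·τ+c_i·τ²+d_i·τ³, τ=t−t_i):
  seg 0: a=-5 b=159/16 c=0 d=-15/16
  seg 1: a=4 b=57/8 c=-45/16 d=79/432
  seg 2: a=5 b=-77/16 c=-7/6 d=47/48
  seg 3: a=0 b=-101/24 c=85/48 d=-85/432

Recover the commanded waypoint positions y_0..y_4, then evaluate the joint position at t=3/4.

y_0 = S_0(0) = a_0 = -5
y_1 = S_1(0) = a_1 = 4
y_2 = S_2(0) = a_2 = 5
y_3 = S_3(0) = a_3 = 0
y_4 = S_3(3) = -2
t_q=3/4 is in segment 0 (τ=3/4); S_0(τ)=2107/1024

y_0=-5 y_1=4 y_2=5 y_3=0 y_4=-2
S(3/4) = 2107/1024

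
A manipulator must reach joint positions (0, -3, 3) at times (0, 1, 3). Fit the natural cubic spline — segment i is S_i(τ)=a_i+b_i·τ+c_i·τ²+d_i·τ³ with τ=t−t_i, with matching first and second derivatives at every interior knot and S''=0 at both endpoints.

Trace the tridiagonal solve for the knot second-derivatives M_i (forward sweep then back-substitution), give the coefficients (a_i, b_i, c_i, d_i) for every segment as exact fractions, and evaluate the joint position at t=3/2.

  seg 0: a=0 b=-4 c=0 d=1
  seg 1: a=-3 b=-1 c=3 d=-1/2
S(3/2) = -45/16

Δ: Δ0=-3, Δ1=3
row 1: diag=6, rhs=36; c'=1/3, d'=6
back: M1=6
M: M0=0, M1=6, M2=0
seg 0: a=0, c=M0/2=0, d=(M1−M0)/(6·1)=1, b=Δ0−h0·(2M0+M1)/6=-4
seg 1: a=-3, c=M1/2=3, d=(M2−M1)/(6·2)=-1/2, b=Δ1−h1·(2M1+M2)/6=-1
t_q=3/2 → seg 1, τ=1/2; S=-3+-1·τ+3·τ²+-1/2·τ³=-45/16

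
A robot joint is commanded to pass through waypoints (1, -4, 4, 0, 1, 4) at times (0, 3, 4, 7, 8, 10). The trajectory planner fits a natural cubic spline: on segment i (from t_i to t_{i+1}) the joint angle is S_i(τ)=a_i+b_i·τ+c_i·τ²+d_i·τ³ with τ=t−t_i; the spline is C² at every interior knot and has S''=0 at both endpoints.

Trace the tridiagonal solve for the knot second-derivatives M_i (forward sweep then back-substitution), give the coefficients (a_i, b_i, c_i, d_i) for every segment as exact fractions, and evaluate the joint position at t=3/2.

  seg 0: a=1 b=-29981/5058 c=0 d=21551/45522
  seg 1: a=-4 b=17336/2529 c=21551/5058 d=-1751/562
  seg 2: a=4 b=30497/5058 c=-12863/2529 d=39937/45522
  seg 3: a=0 b=-2024/2529 c=1579/562 d=-5105/5058
  seg 4: a=1 b=9059/5058 c=-184/843 d=92/2529
S(3/2) = -28295/4496

Δ: Δ0=-5/3, Δ1=8, Δ2=-4/3, Δ3=1, Δ4=3/2
row 1: diag=8, rhs=58; c'=1/8, d'=29/4
row 2: denom=8−1·1/8=63/8; d'=(-56−1·29/4)/(63/8)=-506/63
row 3: denom=8−3·8/21=48/7; d'=(14−3·-506/63)/(48/7)=50/9
row 4: denom=6−1·7/48=281/48; d'=(3−1·50/9)/(281/48)=-368/843
back: M4=-368/843
back: M3=50/9−7/48·-368/843=1579/281
back: M2=-506/63−8/21·1579/281=-25726/2529
back: M1=29/4−1/8·-25726/2529=21551/2529
M: M0=0, M1=21551/2529, M2=-25726/2529, M3=1579/281, M4=-368/843, M5=0
seg 0: a=1, c=M0/2=0, d=(M1−M0)/(6·3)=21551/45522, b=Δ0−h0·(2M0+M1)/6=-29981/5058
seg 1: a=-4, c=M1/2=21551/5058, d=(M2−M1)/(6·1)=-1751/562, b=Δ1−h1·(2M1+M2)/6=17336/2529
seg 2: a=4, c=M2/2=-12863/2529, d=(M3−M2)/(6·3)=39937/45522, b=Δ2−h2·(2M2+M3)/6=30497/5058
seg 3: a=0, c=M3/2=1579/562, d=(M4−M3)/(6·1)=-5105/5058, b=Δ3−h3·(2M3+M4)/6=-2024/2529
seg 4: a=1, c=M4/2=-184/843, d=(M5−M4)/(6·2)=92/2529, b=Δ4−h4·(2M4+M5)/6=9059/5058
t_q=3/2 → seg 0, τ=3/2; S=1+-29981/5058·τ+0·τ²+21551/45522·τ³=-28295/4496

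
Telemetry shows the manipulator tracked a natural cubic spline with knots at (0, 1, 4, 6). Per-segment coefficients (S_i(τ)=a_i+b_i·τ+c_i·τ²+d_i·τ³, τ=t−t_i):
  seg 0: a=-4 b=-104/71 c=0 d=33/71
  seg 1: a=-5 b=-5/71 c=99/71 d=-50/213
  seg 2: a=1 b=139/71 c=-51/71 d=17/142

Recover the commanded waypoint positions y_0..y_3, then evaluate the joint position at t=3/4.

y_0 = S_0(0) = a_0 = -4
y_1 = S_1(0) = a_1 = -5
y_2 = S_2(0) = a_2 = 1
y_3 = S_2(2) = 3
t_q=3/4 is in segment 0 (τ=3/4); S_0(τ)=-22277/4544

y_0=-4 y_1=-5 y_2=1 y_3=3
S(3/4) = -22277/4544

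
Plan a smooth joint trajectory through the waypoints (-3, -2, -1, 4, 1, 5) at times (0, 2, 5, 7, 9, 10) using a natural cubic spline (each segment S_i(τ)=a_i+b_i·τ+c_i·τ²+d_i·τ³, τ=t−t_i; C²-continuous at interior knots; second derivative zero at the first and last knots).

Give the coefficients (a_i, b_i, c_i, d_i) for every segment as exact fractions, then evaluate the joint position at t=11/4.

Δ: Δ0=1/2, Δ1=1/3, Δ2=5/2, Δ3=-3/2, Δ4=4
row 1: diag=10, rhs=-1; c'=3/10, d'=-1/10
row 2: denom=10−3·3/10=91/10; d'=(13−3·-1/10)/(91/10)=19/13
row 3: denom=8−2·20/91=688/91; d'=(-24−2·19/13)/(688/91)=-1225/344
row 4: denom=6−2·91/344=941/172; d'=(33−2·-1225/344)/(941/172)=6901/941
back: M4=6901/941
back: M3=-1225/344−91/344·6901/941=-10353/1882
back: M2=19/13−20/91·-10353/1882=2513/941
back: M1=-1/10−3/10·2513/941=-848/941
M: M0=0, M1=-848/941, M2=2513/941, M3=-10353/1882, M4=6901/941, M5=0
seg 0: a=-3, c=M0/2=0, d=(M1−M0)/(6·2)=-212/2823, b=Δ0−h0·(2M0+M1)/6=4519/5646
seg 1: a=-2, c=M1/2=-424/941, d=(M2−M1)/(6·3)=3361/16938, b=Δ1−h1·(2M1+M2)/6=-569/5646
seg 2: a=-1, c=M2/2=2513/1882, d=(M3−M2)/(6·2)=-15379/22584, b=Δ2−h2·(2M2+M3)/6=7208/2823
seg 3: a=4, c=M3/2=-10353/3764, d=(M4−M3)/(6·2)=24155/22584, b=Δ3−h3·(2M3+M4)/6=-1565/5646
seg 4: a=1, c=M4/2=6901/1882, d=(M5−M4)/(6·1)=-6901/5646, b=Δ4−h4·(2M4+M5)/6=4391/2823
t_q=11/4 → seg 1, τ=3/4; S=-2+-569/5646·τ+-424/941·τ²+3361/16938·τ³=-270445/120448

  seg 0: a=-3 b=4519/5646 c=0 d=-212/2823
  seg 1: a=-2 b=-569/5646 c=-424/941 d=3361/16938
  seg 2: a=-1 b=7208/2823 c=2513/1882 d=-15379/22584
  seg 3: a=4 b=-1565/5646 c=-10353/3764 d=24155/22584
  seg 4: a=1 b=4391/2823 c=6901/1882 d=-6901/5646
S(11/4) = -270445/120448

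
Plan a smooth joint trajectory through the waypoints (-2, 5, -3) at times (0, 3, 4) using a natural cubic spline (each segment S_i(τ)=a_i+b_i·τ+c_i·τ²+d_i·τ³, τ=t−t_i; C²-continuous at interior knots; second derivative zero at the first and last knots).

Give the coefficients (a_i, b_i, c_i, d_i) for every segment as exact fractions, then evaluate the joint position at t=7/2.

Δ: Δ0=7/3, Δ1=-8
row 1: diag=8, rhs=-62; c'=1/8, d'=-31/4
back: M1=-31/4
M: M0=0, M1=-31/4, M2=0
seg 0: a=-2, c=M0/2=0, d=(M1−M0)/(6·3)=-31/72, b=Δ0−h0·(2M0+M1)/6=149/24
seg 1: a=5, c=M1/2=-31/8, d=(M2−M1)/(6·1)=31/24, b=Δ1−h1·(2M1+M2)/6=-65/12
t_q=7/2 → seg 1, τ=1/2; S=5+-65/12·τ+-31/8·τ²+31/24·τ³=95/64

  seg 0: a=-2 b=149/24 c=0 d=-31/72
  seg 1: a=5 b=-65/12 c=-31/8 d=31/24
S(7/2) = 95/64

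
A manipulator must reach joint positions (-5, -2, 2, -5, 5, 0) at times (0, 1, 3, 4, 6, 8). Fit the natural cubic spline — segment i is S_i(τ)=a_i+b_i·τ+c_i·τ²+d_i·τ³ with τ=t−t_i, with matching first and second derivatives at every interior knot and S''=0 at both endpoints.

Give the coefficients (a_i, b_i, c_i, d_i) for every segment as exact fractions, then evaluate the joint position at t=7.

  seg 0: a=-5 b=1661/680 c=0 d=379/680
  seg 1: a=-2 b=1399/340 c=1137/680 d=-116/85
  seg 2: a=2 b=-379/68 c=-4431/680 d=3461/680
  seg 3: a=-5 b=-2269/680 c=744/85 d=-1247/544
  seg 4: a=5 b=1417/340 c=-6801/1360 d=2267/2720
S(7) = 13601/2720

Δ: Δ0=3, Δ1=2, Δ2=-7, Δ3=5, Δ4=-5/2
row 1: diag=6, rhs=-6; c'=1/3, d'=-1
row 2: denom=6−2·1/3=16/3; d'=(-54−2·-1)/(16/3)=-39/4
row 3: denom=6−1·3/16=93/16; d'=(72−1·-39/4)/(93/16)=436/31
row 4: denom=8−2·32/93=680/93; d'=(-45−2·436/31)/(680/93)=-6801/680
back: M4=-6801/680
back: M3=436/31−32/93·-6801/680=1488/85
back: M2=-39/4−3/16·1488/85=-4431/340
back: M1=-1−1/3·-4431/340=1137/340
M: M0=0, M1=1137/340, M2=-4431/340, M3=1488/85, M4=-6801/680, M5=0
seg 0: a=-5, c=M0/2=0, d=(M1−M0)/(6·1)=379/680, b=Δ0−h0·(2M0+M1)/6=1661/680
seg 1: a=-2, c=M1/2=1137/680, d=(M2−M1)/(6·2)=-116/85, b=Δ1−h1·(2M1+M2)/6=1399/340
seg 2: a=2, c=M2/2=-4431/680, d=(M3−M2)/(6·1)=3461/680, b=Δ2−h2·(2M2+M3)/6=-379/68
seg 3: a=-5, c=M3/2=744/85, d=(M4−M3)/(6·2)=-1247/544, b=Δ3−h3·(2M3+M4)/6=-2269/680
seg 4: a=5, c=M4/2=-6801/1360, d=(M5−M4)/(6·2)=2267/2720, b=Δ4−h4·(2M4+M5)/6=1417/340
t_q=7 → seg 4, τ=1; S=5+1417/340·τ+-6801/1360·τ²+2267/2720·τ³=13601/2720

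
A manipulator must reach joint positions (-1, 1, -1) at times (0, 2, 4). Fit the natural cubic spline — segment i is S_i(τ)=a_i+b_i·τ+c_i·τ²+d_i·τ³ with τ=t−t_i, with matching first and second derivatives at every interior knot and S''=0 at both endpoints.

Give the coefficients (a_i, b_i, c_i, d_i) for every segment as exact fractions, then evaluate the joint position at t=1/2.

  seg 0: a=-1 b=3/2 c=0 d=-1/8
  seg 1: a=1 b=0 c=-3/4 d=1/8
S(1/2) = -17/64

Δ: Δ0=1, Δ1=-1
row 1: diag=8, rhs=-12; c'=1/4, d'=-3/2
back: M1=-3/2
M: M0=0, M1=-3/2, M2=0
seg 0: a=-1, c=M0/2=0, d=(M1−M0)/(6·2)=-1/8, b=Δ0−h0·(2M0+M1)/6=3/2
seg 1: a=1, c=M1/2=-3/4, d=(M2−M1)/(6·2)=1/8, b=Δ1−h1·(2M1+M2)/6=0
t_q=1/2 → seg 0, τ=1/2; S=-1+3/2·τ+0·τ²+-1/8·τ³=-17/64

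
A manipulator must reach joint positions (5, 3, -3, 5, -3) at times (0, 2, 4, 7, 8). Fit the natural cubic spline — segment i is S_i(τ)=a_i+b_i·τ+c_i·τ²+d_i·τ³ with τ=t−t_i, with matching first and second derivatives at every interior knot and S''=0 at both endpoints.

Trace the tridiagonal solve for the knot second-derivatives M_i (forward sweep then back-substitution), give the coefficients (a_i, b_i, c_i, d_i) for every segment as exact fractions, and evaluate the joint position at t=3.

  seg 0: a=5 b=43/402 c=0 d=-445/1608
  seg 1: a=3 b=-646/201 c=-445/268 d=1421/1608
  seg 2: a=-3 b=301/402 c=244/67 d=-1207/1206
  seg 3: a=5 b=-889/201 c=-719/134 d=719/402
S(3) = -531/536

Δ: Δ0=-1, Δ1=-3, Δ2=8/3, Δ3=-8
row 1: diag=8, rhs=-12; c'=1/4, d'=-3/2
row 2: denom=10−2·1/4=19/2; d'=(34−2·-3/2)/(19/2)=74/19
row 3: denom=8−3·6/19=134/19; d'=(-64−3·74/19)/(134/19)=-719/67
back: M3=-719/67
back: M2=74/19−6/19·-719/67=488/67
back: M1=-3/2−1/4·488/67=-445/134
M: M0=0, M1=-445/134, M2=488/67, M3=-719/67, M4=0
seg 0: a=5, c=M0/2=0, d=(M1−M0)/(6·2)=-445/1608, b=Δ0−h0·(2M0+M1)/6=43/402
seg 1: a=3, c=M1/2=-445/268, d=(M2−M1)/(6·2)=1421/1608, b=Δ1−h1·(2M1+M2)/6=-646/201
seg 2: a=-3, c=M2/2=244/67, d=(M3−M2)/(6·3)=-1207/1206, b=Δ2−h2·(2M2+M3)/6=301/402
seg 3: a=5, c=M3/2=-719/134, d=(M4−M3)/(6·1)=719/402, b=Δ3−h3·(2M3+M4)/6=-889/201
t_q=3 → seg 1, τ=1; S=3+-646/201·τ+-445/268·τ²+1421/1608·τ³=-531/536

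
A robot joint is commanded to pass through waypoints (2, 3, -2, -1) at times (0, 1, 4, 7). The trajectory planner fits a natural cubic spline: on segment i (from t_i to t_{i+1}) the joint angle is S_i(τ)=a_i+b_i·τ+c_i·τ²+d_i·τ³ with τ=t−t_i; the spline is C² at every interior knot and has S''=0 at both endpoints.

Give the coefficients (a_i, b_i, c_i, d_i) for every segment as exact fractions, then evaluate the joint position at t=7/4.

Δ: Δ0=1, Δ1=-5/3, Δ2=1/3
row 1: diag=8, rhs=-16; c'=3/8, d'=-2
row 2: denom=12−3·3/8=87/8; d'=(12−3·-2)/(87/8)=48/29
back: M2=48/29
back: M1=-2−3/8·48/29=-76/29
M: M0=0, M1=-76/29, M2=48/29, M3=0
seg 0: a=2, c=M0/2=0, d=(M1−M0)/(6·1)=-38/87, b=Δ0−h0·(2M0+M1)/6=125/87
seg 1: a=3, c=M1/2=-38/29, d=(M2−M1)/(6·3)=62/261, b=Δ1−h1·(2M1+M2)/6=11/87
seg 2: a=-2, c=M2/2=24/29, d=(M3−M2)/(6·3)=-8/87, b=Δ2−h2·(2M2+M3)/6=-115/87
t_q=7/4 → seg 1, τ=3/4; S=3+11/87·τ+-38/29·τ²+62/261·τ³=2281/928

  seg 0: a=2 b=125/87 c=0 d=-38/87
  seg 1: a=3 b=11/87 c=-38/29 d=62/261
  seg 2: a=-2 b=-115/87 c=24/29 d=-8/87
S(7/4) = 2281/928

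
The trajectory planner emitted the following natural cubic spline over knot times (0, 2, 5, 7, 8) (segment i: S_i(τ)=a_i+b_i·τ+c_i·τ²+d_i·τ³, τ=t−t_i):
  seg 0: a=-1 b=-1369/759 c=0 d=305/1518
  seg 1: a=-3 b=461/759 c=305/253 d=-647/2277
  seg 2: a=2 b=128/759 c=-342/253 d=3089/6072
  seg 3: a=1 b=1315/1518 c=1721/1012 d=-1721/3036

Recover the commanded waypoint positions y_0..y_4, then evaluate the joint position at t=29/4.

y_0=-1 y_1=-3 y_2=2 y_3=1 y_4=3
S(29/4) = 85105/64768

y_0 = S_0(0) = a_0 = -1
y_1 = S_1(0) = a_1 = -3
y_2 = S_2(0) = a_2 = 2
y_3 = S_3(0) = a_3 = 1
y_4 = S_3(1) = 3
t_q=29/4 is in segment 3 (τ=1/4); S_3(τ)=85105/64768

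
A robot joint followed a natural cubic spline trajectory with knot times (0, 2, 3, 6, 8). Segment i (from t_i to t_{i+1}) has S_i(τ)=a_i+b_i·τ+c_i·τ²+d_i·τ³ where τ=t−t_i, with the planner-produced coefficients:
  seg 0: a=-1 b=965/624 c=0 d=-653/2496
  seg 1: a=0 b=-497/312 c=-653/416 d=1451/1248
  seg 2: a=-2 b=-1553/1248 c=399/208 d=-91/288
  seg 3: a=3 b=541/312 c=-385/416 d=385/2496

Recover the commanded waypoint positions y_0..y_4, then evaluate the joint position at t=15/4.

y_0 = S_0(0) = a_0 = -1
y_1 = S_1(0) = a_1 = 0
y_2 = S_2(0) = a_2 = -2
y_3 = S_3(0) = a_3 = 3
y_4 = S_3(2) = 4
t_q=15/4 is in segment 2 (τ=3/4); S_2(τ)=-52917/26624

y_0=-1 y_1=0 y_2=-2 y_3=3 y_4=4
S(15/4) = -52917/26624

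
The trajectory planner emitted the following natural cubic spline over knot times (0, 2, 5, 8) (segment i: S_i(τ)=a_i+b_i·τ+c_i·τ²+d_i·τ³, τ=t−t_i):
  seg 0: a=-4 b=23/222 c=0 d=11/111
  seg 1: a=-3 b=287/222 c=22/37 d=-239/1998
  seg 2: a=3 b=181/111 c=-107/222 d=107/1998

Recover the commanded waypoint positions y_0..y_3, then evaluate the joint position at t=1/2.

y_0 = S_0(0) = a_0 = -4
y_1 = S_1(0) = a_1 = -3
y_2 = S_2(0) = a_2 = 3
y_3 = S_2(3) = 5
t_q=1/2 is in segment 0 (τ=1/2); S_0(τ)=-1165/296

y_0=-4 y_1=-3 y_2=3 y_3=5
S(1/2) = -1165/296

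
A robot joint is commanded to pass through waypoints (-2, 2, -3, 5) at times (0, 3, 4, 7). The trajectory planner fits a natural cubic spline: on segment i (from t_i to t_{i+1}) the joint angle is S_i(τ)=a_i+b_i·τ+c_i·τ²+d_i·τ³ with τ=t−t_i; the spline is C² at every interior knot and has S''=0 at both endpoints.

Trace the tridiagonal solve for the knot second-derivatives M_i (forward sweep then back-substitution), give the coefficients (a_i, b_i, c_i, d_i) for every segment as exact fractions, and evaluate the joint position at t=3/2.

Δ: Δ0=4/3, Δ1=-5, Δ2=8/3
row 1: diag=8, rhs=-38; c'=1/8, d'=-19/4
row 2: denom=8−1·1/8=63/8; d'=(46−1·-19/4)/(63/8)=58/9
back: M2=58/9
back: M1=-19/4−1/8·58/9=-50/9
M: M0=0, M1=-50/9, M2=58/9, M3=0
seg 0: a=-2, c=M0/2=0, d=(M1−M0)/(6·3)=-25/81, b=Δ0−h0·(2M0+M1)/6=37/9
seg 1: a=2, c=M1/2=-25/9, d=(M2−M1)/(6·1)=2, b=Δ1−h1·(2M1+M2)/6=-38/9
seg 2: a=-3, c=M2/2=29/9, d=(M3−M2)/(6·3)=-29/81, b=Δ2−h2·(2M2+M3)/6=-34/9
t_q=3/2 → seg 0, τ=3/2; S=-2+37/9·τ+0·τ²+-25/81·τ³=25/8

  seg 0: a=-2 b=37/9 c=0 d=-25/81
  seg 1: a=2 b=-38/9 c=-25/9 d=2
  seg 2: a=-3 b=-34/9 c=29/9 d=-29/81
S(3/2) = 25/8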